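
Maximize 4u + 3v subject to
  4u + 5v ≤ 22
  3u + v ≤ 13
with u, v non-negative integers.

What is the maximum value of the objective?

Relaxing integrality, the LP optimum is 19.45 at (u,v) = (3.91, 1.27), which is not an integer point.
(u,v)=(4,1): 4·4+5·1=21≤22, 3·4+1·1=13≤13, objective 19.
(u,v)=(3,2): 4·3+5·2=22≤22, 3·3+1·2=11≤13, objective 18.
The best lattice point is (4,1), giving 19.

19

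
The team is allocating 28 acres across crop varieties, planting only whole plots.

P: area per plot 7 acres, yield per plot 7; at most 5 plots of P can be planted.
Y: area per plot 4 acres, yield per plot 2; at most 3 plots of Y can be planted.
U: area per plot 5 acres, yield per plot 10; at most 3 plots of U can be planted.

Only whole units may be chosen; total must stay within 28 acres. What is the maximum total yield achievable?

This is a bounded integer knapsack.
1×P, 1×Y, and 3×U: area 26 ≤ 28, yield 1·7 + 1·2 + 3·10 = 39.
1×P and 3×U: area 22 ≤ 28, yield 1·7 + 3·10 = 37.
Best is 39.

39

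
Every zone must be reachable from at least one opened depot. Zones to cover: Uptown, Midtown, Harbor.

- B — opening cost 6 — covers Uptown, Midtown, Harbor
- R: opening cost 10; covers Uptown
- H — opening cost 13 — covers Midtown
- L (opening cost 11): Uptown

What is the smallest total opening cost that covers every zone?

6

This is a weighted set-cover instance.
B alone covers Uptown, Midtown, Harbor — every zone.
Total opening cost: 6.
No cover costs less than 6.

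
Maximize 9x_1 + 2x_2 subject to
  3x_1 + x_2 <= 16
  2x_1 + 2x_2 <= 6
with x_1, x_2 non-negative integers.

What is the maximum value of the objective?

27

(x_1,x_2)=(3,0): 3·3+1·0=9≤16, 2·3+2·0=6≤6, objective 27.
(x_1,x_2)=(2,1): 3·2+1·1=7≤16, 2·2+2·1=6≤6, objective 20.
(x_1,x_2)=(2,0): 3·2+1·0=6≤16, 2·2+2·0=4≤6, objective 18.
The best lattice point is (3,0), giving 27.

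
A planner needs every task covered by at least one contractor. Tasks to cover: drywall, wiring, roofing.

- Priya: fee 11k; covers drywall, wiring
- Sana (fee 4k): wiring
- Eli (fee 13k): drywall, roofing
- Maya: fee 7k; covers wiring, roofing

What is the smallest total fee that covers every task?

This is an integer covering problem.
The greedy cost-per-new-task heuristic would pick Maya and Priya for 18, but a cheaper cover exists.
Choose Sana and Eli: together they cover drywall, wiring, roofing — every task.
Total fee: 4 + 13 = 17.
No cover costs less than 17.

17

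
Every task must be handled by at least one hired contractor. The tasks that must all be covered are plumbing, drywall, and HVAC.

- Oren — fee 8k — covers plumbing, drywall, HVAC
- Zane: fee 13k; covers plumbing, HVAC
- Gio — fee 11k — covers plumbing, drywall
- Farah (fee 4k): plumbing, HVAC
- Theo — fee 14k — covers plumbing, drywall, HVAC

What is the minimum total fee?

8

Oren alone covers plumbing, drywall, HVAC — every task.
Total fee: 8.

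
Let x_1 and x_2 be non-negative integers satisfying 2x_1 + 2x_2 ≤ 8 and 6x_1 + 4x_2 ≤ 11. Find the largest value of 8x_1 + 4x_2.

Relaxing integrality, the LP optimum is 14.67 at (x_1,x_2) = (1.83, 0), which is not an integer point.
(x_1,x_2)=(1,1): 2·1+2·1=4≤8, 6·1+4·1=10≤11, objective 12.
(x_1,x_2)=(0,2): 2·0+2·2=4≤8, 6·0+4·2=8≤11, objective 8.
(x_1,x_2)=(1,0): 2·1+2·0=2≤8, 6·1+4·0=6≤11, objective 8.
No feasible integer point exceeds 12.

12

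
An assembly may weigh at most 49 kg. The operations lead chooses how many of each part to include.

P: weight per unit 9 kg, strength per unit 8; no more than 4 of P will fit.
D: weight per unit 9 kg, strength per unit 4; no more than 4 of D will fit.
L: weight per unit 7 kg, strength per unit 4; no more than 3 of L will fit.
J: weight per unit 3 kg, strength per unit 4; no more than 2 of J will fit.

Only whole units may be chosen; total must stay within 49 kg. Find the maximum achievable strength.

44

J has the best ratio (4/3); taking only J gives at most 2×4 = 8 (stopped by the supply cap of 2).
Mixing does better — 4×P, 1×L, and 2×J: weight 49 ≤ 49, strength 4·8 + 1·4 + 2·4 = 44.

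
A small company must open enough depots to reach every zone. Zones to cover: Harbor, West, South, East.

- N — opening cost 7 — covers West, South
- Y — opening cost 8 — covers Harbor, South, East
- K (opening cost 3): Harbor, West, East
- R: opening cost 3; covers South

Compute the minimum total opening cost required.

Choose K and R: together they cover Harbor, West, South, East — every zone.
Total opening cost: 3 + 3 = 6.
No cover costs less than 6.

6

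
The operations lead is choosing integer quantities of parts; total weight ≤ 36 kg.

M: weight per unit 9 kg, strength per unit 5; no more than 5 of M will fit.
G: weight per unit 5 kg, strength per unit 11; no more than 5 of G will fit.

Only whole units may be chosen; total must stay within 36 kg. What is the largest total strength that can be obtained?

60

This is a bounded integer knapsack.
G has the best ratio (11/5); taking only G gives at most 5×11 = 55 (stopped by the supply cap of 5).
Mixing does better — 1×M and 5×G: weight 34 ≤ 36, strength 1·5 + 5·11 = 60.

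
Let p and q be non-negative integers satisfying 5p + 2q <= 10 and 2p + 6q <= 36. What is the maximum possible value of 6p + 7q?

35

(p,q)=(0,5) is feasible, giving 35.
(p,q)=(0,4) is feasible, giving 28.
The best lattice point is (0,5), giving 35.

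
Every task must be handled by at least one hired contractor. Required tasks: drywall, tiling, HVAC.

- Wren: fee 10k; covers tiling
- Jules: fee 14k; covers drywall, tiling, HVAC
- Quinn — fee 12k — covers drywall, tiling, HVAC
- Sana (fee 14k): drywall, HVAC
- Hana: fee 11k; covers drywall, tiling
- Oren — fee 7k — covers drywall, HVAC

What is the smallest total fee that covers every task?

12

The greedy cost-per-new-task heuristic would pick Oren and Wren for 17, but a cheaper cover exists.
Quinn alone covers drywall, tiling, HVAC — every task.
Total fee: 12.
No cover costs less than 12.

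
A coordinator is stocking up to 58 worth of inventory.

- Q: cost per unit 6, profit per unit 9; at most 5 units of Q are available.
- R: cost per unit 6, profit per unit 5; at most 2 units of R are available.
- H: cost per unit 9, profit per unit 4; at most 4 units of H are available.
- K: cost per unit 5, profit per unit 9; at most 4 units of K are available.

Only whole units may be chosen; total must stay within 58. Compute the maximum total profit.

Take 5×Q, 1×R, and 4×K: cost 56 ≤ 58, profit 5·9 + 1·5 + 4·9 = 86.
K has the best ratio (9/5) and is taken to its limit of 4; remaining capacity is filled optimally with the others.

86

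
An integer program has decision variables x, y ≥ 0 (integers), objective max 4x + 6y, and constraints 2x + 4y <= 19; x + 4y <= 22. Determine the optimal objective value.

36

(x,y)=(9,0) is feasible, giving 36.
(x,y)=(8,0) is feasible, giving 32.
Maximum is 36 at (x,y)=(9,0).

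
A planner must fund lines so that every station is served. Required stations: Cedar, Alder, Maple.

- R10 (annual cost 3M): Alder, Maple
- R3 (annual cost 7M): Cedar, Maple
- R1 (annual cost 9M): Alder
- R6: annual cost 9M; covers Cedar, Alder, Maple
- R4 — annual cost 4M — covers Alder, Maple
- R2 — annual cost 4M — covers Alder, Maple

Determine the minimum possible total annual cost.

This is a weighted set-cover instance.
R6 alone covers Cedar, Alder, Maple — every station.
Total annual cost: 9.

9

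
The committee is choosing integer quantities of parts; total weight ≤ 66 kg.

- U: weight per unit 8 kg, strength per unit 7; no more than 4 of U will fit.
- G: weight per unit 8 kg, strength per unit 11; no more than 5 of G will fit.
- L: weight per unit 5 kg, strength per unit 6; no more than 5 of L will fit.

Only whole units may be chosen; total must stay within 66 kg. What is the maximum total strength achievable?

This is a bounded integer knapsack.
G has the best ratio (11/8); taking only G gives at most 5×11 = 55 (stopped by the supply cap of 5).
Mixing does better — 5×G and 5×L: weight 65 ≤ 66, strength 5·11 + 5·6 = 85.

85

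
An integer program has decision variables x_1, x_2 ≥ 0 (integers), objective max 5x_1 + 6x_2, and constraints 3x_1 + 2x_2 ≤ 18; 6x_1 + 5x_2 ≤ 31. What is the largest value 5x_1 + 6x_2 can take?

The continuous relaxation peaks at (0, 6.2) with value 37.20; rounding to a feasible lattice point costs some objective.
(x_1,x_2)=(0,6): 3·0+2·6=12≤18, 6·0+5·6=30≤31, objective 36.
(x_1,x_2)=(1,5): 3·1+2·5=13≤18, 6·1+5·5=31≤31, objective 35.
(x_1,x_2)=(0,5): 3·0+2·5=10≤18, 6·0+5·5=25≤31, objective 30.
The best lattice point is (0,6), giving 36.

36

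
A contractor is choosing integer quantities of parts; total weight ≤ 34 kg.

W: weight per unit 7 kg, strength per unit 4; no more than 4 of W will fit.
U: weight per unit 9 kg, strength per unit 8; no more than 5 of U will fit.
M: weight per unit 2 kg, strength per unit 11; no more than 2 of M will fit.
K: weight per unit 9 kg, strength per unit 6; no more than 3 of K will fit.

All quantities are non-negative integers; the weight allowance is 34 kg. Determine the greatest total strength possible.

46

M has the best ratio (11/2); taking only M gives at most 2×11 = 22 (stopped by the supply cap of 2).
Mixing does better — 3×U and 2×M: weight 31 ≤ 34, strength 3·8 + 2·11 = 46.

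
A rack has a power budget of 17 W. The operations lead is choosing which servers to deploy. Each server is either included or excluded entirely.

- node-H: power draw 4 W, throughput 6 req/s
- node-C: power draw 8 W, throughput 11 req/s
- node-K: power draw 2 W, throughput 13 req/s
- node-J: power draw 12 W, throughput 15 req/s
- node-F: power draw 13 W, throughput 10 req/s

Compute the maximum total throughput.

30

This is a 0-1 knapsack instance.
Allowing fractional choices, the relaxed optimum would be about 33.8, but servers are indivisible.
node-H + node-C + node-K: power draw 4 + 8 + 2 = 14 ≤ 17, throughput 6 + 11 + 13 = 30.
node-K + node-J: power draw 2 + 12 = 14 ≤ 17, throughput 13 + 15 = 28.
node-C + node-K: power draw 8 + 2 = 10 ≤ 17, throughput 11 + 13 = 24.
Best is node-H, node-C, and node-K with total throughput 30.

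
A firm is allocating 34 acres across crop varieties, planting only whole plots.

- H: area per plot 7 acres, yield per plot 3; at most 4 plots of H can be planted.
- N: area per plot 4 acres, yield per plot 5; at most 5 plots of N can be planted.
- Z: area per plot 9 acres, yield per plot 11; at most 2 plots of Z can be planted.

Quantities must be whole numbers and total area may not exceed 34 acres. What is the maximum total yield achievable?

42

Take 4×N and 2×Z: area 34 ≤ 34, yield 4·5 + 2·11 = 42.
No other integer combination yields more.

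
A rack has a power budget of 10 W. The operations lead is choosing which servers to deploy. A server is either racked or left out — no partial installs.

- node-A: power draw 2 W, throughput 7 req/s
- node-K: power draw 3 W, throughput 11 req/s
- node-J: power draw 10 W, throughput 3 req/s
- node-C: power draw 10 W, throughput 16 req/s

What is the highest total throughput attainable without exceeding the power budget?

18

Allowing fractional choices, the relaxed optimum would be about 26.0, but servers are indivisible.
node-A + node-K: power draw 2 + 3 = 5 ≤ 10, throughput 7 + 11 = 18.
node-K: power draw 3 ≤ 10, throughput 11.
node-C: power draw 10 ≤ 10, throughput 16.
Best is node-A and node-K with total throughput 18.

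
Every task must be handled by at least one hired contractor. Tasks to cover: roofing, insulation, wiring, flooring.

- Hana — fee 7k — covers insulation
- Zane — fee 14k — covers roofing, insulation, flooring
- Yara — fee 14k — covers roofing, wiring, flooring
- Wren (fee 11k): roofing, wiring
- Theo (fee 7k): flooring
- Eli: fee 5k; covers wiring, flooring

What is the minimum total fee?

19

This is an integer covering problem.
The greedy cost-per-new-task heuristic would pick Eli, Hana, and Wren for 23, but a cheaper cover exists.
Choose Zane and Eli: together they cover roofing, insulation, wiring, flooring — every task.
Total fee: 14 + 5 = 19.
No cover costs less than 19.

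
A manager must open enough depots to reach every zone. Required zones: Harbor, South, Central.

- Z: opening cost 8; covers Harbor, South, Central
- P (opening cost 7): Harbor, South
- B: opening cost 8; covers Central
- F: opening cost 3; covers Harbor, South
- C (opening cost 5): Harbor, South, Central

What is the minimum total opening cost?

The greedy cost-per-new-zone heuristic would pick F and C for 8, but a cheaper cover exists.
C alone covers Harbor, South, Central — every zone.
Total opening cost: 5.
No cover costs less than 5.

5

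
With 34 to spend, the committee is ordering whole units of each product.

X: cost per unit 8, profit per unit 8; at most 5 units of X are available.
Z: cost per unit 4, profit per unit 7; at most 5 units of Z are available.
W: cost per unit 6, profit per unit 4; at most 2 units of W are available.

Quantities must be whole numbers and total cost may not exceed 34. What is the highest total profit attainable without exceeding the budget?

47

Z has the best ratio (7/4); taking only Z gives at most 5×7 = 35 (stopped by the supply cap of 5).
Mixing does better — 1×X, 5×Z, and 1×W: cost 34 ≤ 34, profit 1·8 + 5·7 + 1·4 = 47.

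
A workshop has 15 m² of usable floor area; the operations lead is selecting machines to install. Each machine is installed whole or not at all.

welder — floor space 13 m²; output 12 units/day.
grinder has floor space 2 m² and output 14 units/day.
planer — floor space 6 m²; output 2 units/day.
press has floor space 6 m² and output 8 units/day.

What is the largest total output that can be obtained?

26

Take welder and grinder: floor space 13 + 2 = 15 ≤ 15, output 12 + 14 = 26.
No other feasible combination does better.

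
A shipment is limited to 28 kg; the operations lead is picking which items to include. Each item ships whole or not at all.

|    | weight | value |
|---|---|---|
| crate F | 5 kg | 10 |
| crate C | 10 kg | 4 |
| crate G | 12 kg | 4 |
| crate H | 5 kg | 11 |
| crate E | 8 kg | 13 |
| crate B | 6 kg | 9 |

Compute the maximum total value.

crate F + crate H + crate E: weight 5 + 5 + 8 = 18 ≤ 28, value 10 + 11 + 13 = 34.
crate F + crate H + crate E + crate B: weight 5 + 5 + 8 + 6 = 24 ≤ 28, value 10 + 11 + 13 + 9 = 43.
crate F + crate C + crate H + crate E: weight 5 + 10 + 5 + 8 = 28 ≤ 28, value 10 + 4 + 11 + 13 = 38.
Best is crate F, crate H, crate E, and crate B with total value 43.

43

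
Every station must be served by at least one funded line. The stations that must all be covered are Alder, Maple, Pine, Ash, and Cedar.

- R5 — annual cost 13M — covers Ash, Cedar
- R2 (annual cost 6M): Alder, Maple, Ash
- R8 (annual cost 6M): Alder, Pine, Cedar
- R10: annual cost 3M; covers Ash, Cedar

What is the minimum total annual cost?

The greedy cost-per-new-station heuristic would pick R10, R2, and R8 for 15, but a cheaper cover exists.
Choose R2 and R8: together they cover Alder, Maple, Pine, Ash, Cedar — every station.
Total annual cost: 6 + 6 = 12.
No cover costs less than 12.

12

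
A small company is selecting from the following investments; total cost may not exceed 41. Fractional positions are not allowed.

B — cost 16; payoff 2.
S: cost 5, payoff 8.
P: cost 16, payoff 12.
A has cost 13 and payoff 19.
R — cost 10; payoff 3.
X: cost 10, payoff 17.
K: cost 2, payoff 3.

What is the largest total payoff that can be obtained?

Take P, A, X, and K: cost 16 + 13 + 10 + 2 = 41 ≤ 41, payoff 12 + 19 + 17 + 3 = 51.
No other feasible combination does better.

51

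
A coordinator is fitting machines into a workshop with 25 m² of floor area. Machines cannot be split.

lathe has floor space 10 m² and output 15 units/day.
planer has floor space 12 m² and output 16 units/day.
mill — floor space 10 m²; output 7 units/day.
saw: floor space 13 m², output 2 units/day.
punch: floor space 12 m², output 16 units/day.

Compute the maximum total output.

Allowing fractional choices, the relaxed optimum would be about 35.0, but machines are indivisible.
lathe + planer: floor space 10 + 12 = 22 ≤ 25, output 15 + 16 = 31.
lathe + punch: floor space 10 + 12 = 22 ≤ 25, output 15 + 16 = 31.
planer + punch: floor space 12 + 12 = 24 ≤ 25, output 16 + 16 = 32.
Best is planer and punch with total output 32.

32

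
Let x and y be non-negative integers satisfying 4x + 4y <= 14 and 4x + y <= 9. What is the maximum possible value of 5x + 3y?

(x,y)=(2,1) is feasible, giving 13.
(x,y)=(1,2) is feasible, giving 11.
(x,y)=(2,0) is feasible, giving 10.
The best lattice point is (2,1), giving 13.

13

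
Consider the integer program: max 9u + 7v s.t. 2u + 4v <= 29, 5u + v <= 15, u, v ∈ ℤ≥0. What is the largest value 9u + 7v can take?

Relaxing integrality, the LP optimum is 60.22 at (u,v) = (1.72, 6.39), which is not an integer point.
(u,v)=(2,5): 2·2+4·5=24≤29, 5·2+1·5=15≤15, objective 53.
(u,v)=(1,6): 2·1+4·6=26≤29, 5·1+1·6=11≤15, objective 51.
(u,v)=(0,7): 2·0+4·7=28≤29, 5·0+1·7=7≤15, objective 49.
Maximum is 53 at (u,v)=(2,5).

53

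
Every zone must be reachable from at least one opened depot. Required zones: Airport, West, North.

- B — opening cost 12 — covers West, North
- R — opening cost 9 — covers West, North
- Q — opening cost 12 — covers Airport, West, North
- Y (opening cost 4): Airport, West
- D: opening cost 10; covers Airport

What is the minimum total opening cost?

12

This is a weighted set-cover instance.
Q alone covers Airport, West, North — every zone.
Total opening cost: 12.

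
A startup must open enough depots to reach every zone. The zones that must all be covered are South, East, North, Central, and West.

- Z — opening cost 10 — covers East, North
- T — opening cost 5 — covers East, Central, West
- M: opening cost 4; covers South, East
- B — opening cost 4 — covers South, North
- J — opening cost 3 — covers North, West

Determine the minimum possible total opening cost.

9

This is an integer covering problem.
Choose T and B: together they cover South, East, North, Central, West — every zone.
Total opening cost: 5 + 4 = 9.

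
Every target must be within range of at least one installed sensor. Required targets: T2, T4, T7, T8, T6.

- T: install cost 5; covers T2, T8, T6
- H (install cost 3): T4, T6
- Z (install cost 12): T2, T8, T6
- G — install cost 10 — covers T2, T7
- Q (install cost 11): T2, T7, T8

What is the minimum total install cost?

14

The greedy cost-per-new-target heuristic would pick H, T, and G for 18, but a cheaper cover exists.
Choose H and Q: together they cover T2, T4, T7, T8, T6 — every target.
Total install cost: 3 + 11 = 14.
No cover costs less than 14.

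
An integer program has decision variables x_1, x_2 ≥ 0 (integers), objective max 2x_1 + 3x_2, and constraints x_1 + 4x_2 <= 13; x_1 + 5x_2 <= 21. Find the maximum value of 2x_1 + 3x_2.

(x_1,x_2)=(13,0) is feasible, giving 26.
(x_1,x_2)=(12,0) is feasible, giving 24.
The best lattice point is (13,0), giving 26.

26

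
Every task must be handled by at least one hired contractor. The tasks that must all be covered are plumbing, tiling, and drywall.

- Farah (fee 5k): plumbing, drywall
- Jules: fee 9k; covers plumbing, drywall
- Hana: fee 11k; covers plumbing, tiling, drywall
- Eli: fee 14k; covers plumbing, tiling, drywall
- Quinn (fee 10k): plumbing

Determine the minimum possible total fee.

The greedy cost-per-new-task heuristic would pick Farah and Hana for 16, but a cheaper cover exists.
Hana alone covers plumbing, tiling, drywall — every task.
Total fee: 11.
No cover costs less than 11.

11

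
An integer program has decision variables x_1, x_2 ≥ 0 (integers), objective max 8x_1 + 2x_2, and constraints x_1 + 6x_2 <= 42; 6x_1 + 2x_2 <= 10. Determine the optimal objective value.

(x_1,x_2)=(1,2) is feasible, giving 12.
(x_1,x_2)=(1,1) is feasible, giving 10.
No feasible integer point exceeds 12.

12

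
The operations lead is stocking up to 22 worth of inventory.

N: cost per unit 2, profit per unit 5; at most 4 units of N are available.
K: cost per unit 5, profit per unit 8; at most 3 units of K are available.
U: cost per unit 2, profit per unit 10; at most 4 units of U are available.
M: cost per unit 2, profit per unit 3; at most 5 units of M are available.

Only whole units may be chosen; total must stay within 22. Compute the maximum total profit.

4×N, 1×K, and 4×U: cost 21 ≤ 22, profit 4·5 + 1·8 + 4·10 = 68.
4×N, 4×U, and 3×M: cost 22 ≤ 22, profit 4·5 + 4·10 + 3·3 = 69.
Best is 69.

69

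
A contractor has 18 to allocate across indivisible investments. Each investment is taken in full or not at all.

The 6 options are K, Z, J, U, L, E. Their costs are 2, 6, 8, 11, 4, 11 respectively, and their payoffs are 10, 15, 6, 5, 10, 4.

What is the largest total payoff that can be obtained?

Treat it as a binary knapsack problem.
Take K, Z, and L: cost 2 + 6 + 4 = 12 ≤ 18, payoff 10 + 15 + 10 = 35.
No other feasible combination does better.

35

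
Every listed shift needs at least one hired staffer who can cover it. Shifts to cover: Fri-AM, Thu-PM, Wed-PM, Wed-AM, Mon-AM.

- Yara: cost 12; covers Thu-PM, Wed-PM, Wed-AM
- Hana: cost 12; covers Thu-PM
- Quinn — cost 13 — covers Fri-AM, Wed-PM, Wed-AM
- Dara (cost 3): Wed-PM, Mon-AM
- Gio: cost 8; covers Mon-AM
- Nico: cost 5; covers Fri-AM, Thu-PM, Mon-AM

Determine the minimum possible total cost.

This is an integer covering problem.
Choose Yara and Nico: together they cover Fri-AM, Thu-PM, Wed-PM, Wed-AM, Mon-AM — every shift.
Total cost: 12 + 5 = 17.

17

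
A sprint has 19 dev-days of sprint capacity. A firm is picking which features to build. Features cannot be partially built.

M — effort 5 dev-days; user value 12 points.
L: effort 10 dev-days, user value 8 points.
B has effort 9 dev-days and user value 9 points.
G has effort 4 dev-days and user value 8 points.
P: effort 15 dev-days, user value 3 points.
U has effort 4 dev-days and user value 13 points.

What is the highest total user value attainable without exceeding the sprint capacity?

34

This is a 0-1 knapsack instance.
M + B + U: effort 5 + 9 + 4 = 18 ≤ 19, user value 12 + 9 + 13 = 34.
M + G + U: effort 5 + 4 + 4 = 13 ≤ 19, user value 12 + 8 + 13 = 33.
Best is M, B, and U with total user value 34.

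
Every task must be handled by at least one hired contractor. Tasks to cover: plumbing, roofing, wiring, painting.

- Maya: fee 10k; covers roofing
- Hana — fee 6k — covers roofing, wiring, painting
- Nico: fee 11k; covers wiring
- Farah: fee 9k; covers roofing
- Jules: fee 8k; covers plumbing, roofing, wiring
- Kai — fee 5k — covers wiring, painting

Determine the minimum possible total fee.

The greedy cost-per-new-task heuristic would pick Hana and Jules for 14, but a cheaper cover exists.
Choose Jules and Kai: together they cover plumbing, roofing, wiring, painting — every task.
Total fee: 8 + 5 = 13.
No cover costs less than 13.

13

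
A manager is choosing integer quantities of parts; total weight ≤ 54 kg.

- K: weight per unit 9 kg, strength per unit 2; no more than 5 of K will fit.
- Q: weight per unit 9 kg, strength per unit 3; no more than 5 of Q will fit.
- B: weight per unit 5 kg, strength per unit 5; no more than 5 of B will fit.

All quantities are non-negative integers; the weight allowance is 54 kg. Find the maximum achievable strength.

34

This is a bounded integer knapsack.
1×K, 2×Q, and 5×B: weight 52 ≤ 54, strength 1·2 + 2·3 + 5·5 = 33.
3×Q and 5×B: weight 52 ≤ 54, strength 3·3 + 5·5 = 34.
Best is 34.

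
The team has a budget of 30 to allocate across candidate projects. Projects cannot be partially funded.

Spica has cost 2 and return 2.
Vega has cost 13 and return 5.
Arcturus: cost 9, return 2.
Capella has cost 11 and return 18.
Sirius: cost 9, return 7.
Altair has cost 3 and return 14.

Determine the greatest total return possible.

41

Capella + Sirius + Altair: cost 11 + 9 + 3 = 23 ≤ 30, return 18 + 7 + 14 = 39.
Spica + Vega + Capella + Altair: cost 2 + 13 + 11 + 3 = 29 ≤ 30, return 2 + 5 + 18 + 14 = 39.
Spica + Capella + Sirius + Altair: cost 2 + 11 + 9 + 3 = 25 ≤ 30, return 2 + 18 + 7 + 14 = 41.
Best is Spica, Capella, Sirius, and Altair with total return 41.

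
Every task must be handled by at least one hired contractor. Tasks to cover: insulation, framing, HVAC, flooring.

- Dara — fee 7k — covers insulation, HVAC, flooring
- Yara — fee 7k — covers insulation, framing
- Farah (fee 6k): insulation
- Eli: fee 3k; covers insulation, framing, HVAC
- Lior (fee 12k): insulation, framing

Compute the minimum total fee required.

10

Choose Dara and Eli: together they cover insulation, framing, HVAC, flooring — every task.
Total fee: 7 + 3 = 10.
No cover costs less than 10.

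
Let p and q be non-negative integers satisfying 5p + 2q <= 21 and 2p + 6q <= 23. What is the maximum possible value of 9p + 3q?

The continuous relaxation peaks at (4.2, 0) with value 37.80; rounding to a feasible lattice point costs some objective.
(p,q)=(4,0) is feasible, giving 36.
(p,q)=(3,1) is feasible, giving 30.
(p,q)=(3,0) is feasible, giving 27.
No feasible integer point exceeds 36.

36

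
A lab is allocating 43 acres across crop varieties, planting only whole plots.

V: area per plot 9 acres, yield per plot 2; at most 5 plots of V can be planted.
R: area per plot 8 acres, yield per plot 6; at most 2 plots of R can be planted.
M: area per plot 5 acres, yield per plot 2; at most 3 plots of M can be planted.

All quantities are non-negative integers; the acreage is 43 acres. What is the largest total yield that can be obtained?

This is a bounded integer knapsack.
R has the best ratio (6/8); taking only R gives at most 2×6 = 12 (stopped by the supply cap of 2).
Mixing does better — 1×V, 2×R, and 3×M: area 40 ≤ 43, yield 1·2 + 2·6 + 3·2 = 20.

20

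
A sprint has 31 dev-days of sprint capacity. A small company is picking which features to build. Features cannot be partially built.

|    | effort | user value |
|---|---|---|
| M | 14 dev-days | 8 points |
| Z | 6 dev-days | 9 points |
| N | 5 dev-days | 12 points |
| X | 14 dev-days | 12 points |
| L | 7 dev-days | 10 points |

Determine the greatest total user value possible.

34

Allowing fractional choices, the relaxed optimum would be about 42.1, but features are indivisible.
N + X + L: effort 5 + 14 + 7 = 26 ≤ 31, user value 12 + 12 + 10 = 34.
Z + N + X: effort 6 + 5 + 14 = 25 ≤ 31, user value 9 + 12 + 12 = 33.
Best is N, X, and L with total user value 34.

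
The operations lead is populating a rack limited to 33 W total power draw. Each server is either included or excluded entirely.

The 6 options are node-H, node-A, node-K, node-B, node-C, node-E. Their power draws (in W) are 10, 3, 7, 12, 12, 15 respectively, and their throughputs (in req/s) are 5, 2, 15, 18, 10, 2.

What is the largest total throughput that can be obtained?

43

Allowing fractional choices, the relaxed optimum would be about 44.3, but servers are indivisible.
node-K + node-B + node-C: power draw 7 + 12 + 12 = 31 ≤ 33, throughput 15 + 18 + 10 = 43.
node-H + node-A + node-K + node-B: power draw 10 + 3 + 7 + 12 = 32 ≤ 33, throughput 5 + 2 + 15 + 18 = 40.
Best is node-K, node-B, and node-C with total throughput 43.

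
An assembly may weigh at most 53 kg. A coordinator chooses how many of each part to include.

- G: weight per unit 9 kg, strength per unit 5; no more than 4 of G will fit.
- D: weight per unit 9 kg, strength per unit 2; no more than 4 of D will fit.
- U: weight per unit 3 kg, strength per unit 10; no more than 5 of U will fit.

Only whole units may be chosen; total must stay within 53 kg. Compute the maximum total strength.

70

U has the best ratio (10/3); taking only U gives at most 5×10 = 50 (stopped by the supply cap of 5).
Mixing does better — 4×G and 5×U: weight 51 ≤ 53, strength 4·5 + 5·10 = 70.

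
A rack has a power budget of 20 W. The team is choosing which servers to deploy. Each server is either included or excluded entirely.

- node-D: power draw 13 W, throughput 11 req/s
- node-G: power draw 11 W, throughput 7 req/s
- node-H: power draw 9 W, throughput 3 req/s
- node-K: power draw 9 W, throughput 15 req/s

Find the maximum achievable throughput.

22

Take node-G and node-K: power draw 11 + 9 = 20 ≤ 20, throughput 7 + 15 = 22.
No other feasible combination does better.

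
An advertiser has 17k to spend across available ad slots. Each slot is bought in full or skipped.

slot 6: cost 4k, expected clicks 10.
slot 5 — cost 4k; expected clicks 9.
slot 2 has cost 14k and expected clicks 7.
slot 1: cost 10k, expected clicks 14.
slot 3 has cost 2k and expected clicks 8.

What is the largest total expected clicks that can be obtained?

Treat it as a binary knapsack problem.
Allowing fractional choices, the relaxed optimum would be about 36.8, but ad slots are indivisible.
slot 5 + slot 1 + slot 3: cost 4 + 10 + 2 = 16 ≤ 17, expected clicks 9 + 14 + 8 = 31.
slot 6 + slot 1 + slot 3: cost 4 + 10 + 2 = 16 ≤ 17, expected clicks 10 + 14 + 8 = 32.
Best is slot 6, slot 1, and slot 3 with total expected clicks 32.

32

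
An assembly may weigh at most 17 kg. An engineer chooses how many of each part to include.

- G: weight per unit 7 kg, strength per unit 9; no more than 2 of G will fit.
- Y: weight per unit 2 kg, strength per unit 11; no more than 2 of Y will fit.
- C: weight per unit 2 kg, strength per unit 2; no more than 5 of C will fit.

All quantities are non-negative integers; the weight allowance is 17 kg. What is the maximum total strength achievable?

37

This is a bounded integer knapsack.
Y has the best ratio (11/2); taking only Y gives at most 2×11 = 22 (stopped by the supply cap of 2).
Mixing does better — 1×G, 2×Y, and 3×C: weight 17 ≤ 17, strength 1·9 + 2·11 + 3·2 = 37.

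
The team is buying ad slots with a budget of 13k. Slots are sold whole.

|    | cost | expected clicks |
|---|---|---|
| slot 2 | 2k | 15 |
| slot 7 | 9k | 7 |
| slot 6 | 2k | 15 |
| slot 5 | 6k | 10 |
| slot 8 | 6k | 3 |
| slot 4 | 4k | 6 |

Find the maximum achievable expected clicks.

Take slot 2, slot 6, and slot 5: cost 2 + 2 + 6 = 10 ≤ 13, expected clicks 15 + 15 + 10 = 40.
No other feasible combination does better.

40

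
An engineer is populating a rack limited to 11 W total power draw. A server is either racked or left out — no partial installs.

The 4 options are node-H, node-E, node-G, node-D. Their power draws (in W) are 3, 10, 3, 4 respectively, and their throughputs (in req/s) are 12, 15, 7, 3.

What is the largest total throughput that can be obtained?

22

node-H + node-G + node-D: power draw 3 + 3 + 4 = 10 ≤ 11, throughput 12 + 7 + 3 = 22.
node-H + node-D: power draw 3 + 4 = 7 ≤ 11, throughput 12 + 3 = 15.
node-H + node-G: power draw 3 + 3 = 6 ≤ 11, throughput 12 + 7 = 19.
Best is node-H, node-G, and node-D with total throughput 22.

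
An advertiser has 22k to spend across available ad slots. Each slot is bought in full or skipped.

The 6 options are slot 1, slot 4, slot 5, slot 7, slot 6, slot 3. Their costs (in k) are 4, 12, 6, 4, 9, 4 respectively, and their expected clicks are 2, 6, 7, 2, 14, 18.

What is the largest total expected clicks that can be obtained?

slot 1 + slot 7 + slot 6 + slot 3: cost 4 + 4 + 9 + 4 = 21 ≤ 22, expected clicks 2 + 2 + 14 + 18 = 36.
slot 5 + slot 6 + slot 3: cost 6 + 9 + 4 = 19 ≤ 22, expected clicks 7 + 14 + 18 = 39.
slot 1 + slot 6 + slot 3: cost 4 + 9 + 4 = 17 ≤ 22, expected clicks 2 + 14 + 18 = 34.
Best is slot 5, slot 6, and slot 3 with total expected clicks 39.

39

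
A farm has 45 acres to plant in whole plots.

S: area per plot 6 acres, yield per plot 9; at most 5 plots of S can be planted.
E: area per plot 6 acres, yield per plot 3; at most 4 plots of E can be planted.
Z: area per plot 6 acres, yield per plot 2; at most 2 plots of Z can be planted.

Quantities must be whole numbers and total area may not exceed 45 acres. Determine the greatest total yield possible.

51

Take 5×S and 2×E: area 42 ≤ 45, yield 5·9 + 2·3 = 51.
S has the best ratio (9/6) and is taken to its limit of 5; remaining capacity is filled optimally with the others.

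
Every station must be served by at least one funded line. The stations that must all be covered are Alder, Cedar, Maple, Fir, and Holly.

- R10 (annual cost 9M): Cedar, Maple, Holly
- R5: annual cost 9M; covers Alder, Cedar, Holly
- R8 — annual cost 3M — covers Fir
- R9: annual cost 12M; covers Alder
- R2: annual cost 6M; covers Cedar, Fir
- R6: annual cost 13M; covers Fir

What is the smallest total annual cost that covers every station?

21

Choose R10, R5, and R8: together they cover Alder, Cedar, Maple, Fir, Holly — every station.
Total annual cost: 9 + 9 + 3 = 21.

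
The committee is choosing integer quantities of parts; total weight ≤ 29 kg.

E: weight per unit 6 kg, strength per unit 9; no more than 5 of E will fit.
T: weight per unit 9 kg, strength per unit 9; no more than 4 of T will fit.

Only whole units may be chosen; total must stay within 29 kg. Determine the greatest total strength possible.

36

Take 3×E and 1×T: weight 27 ≤ 29, strength 3·9 + 1·9 = 36.
No other integer combination yields more.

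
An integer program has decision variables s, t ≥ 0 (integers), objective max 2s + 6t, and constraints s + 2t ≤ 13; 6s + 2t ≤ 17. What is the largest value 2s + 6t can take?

36

Relaxing integrality, the LP optimum is 39.00 at (s,t) = (0, 6.5), which is not an integer point.
(s,t)=(0,6): 1·0+2·6=12≤13, 6·0+2·6=12≤17, objective 36.
(s,t)=(1,5): 1·1+2·5=11≤13, 6·1+2·5=16≤17, objective 32.
(s,t)=(0,5): 1·0+2·5=10≤13, 6·0+2·5=10≤17, objective 30.
No feasible integer point exceeds 36.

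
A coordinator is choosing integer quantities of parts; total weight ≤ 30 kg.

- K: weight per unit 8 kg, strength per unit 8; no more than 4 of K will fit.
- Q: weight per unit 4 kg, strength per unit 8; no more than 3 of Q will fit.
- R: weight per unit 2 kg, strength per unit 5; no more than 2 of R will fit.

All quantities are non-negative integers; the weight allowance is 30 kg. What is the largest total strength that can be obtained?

R has the best ratio (5/2); taking only R gives at most 2×5 = 10 (stopped by the supply cap of 2).
Mixing does better — 2×K, 3×Q, and 1×R: weight 30 ≤ 30, strength 2·8 + 3·8 + 1·5 = 45.

45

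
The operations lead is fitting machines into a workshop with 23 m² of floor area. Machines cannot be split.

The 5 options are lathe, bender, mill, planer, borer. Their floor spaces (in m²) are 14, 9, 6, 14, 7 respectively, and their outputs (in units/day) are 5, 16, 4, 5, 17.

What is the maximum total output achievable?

37

Take bender, mill, and borer: floor space 9 + 6 + 7 = 22 ≤ 23, output 16 + 4 + 17 = 37.
No other feasible combination does better.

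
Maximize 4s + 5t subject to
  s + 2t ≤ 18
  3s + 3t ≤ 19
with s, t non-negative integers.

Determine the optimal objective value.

30

(s,t)=(0,6): 1·0+2·6=12≤18, 3·0+3·6=18≤19, objective 30.
(s,t)=(1,5): 1·1+2·5=11≤18, 3·1+3·5=18≤19, objective 29.
(s,t)=(0,5): 1·0+2·5=10≤18, 3·0+3·5=15≤19, objective 25.
The best lattice point is (0,6), giving 30.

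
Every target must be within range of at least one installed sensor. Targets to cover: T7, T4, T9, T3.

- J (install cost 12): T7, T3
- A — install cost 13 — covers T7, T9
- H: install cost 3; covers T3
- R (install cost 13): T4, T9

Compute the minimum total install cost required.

This is an integer covering problem.
The greedy cost-per-new-target heuristic would pick H, A, and R for 29, but a cheaper cover exists.
Choose J and R: together they cover T7, T4, T9, T3 — every target.
Total install cost: 12 + 13 = 25.
No cover costs less than 25.

25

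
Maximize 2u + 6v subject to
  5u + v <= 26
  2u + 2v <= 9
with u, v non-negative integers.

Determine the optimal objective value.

The continuous relaxation peaks at (0, 4.5) with value 27.00; rounding to a feasible lattice point costs some objective.
(u,v)=(0,4): 5·0+1·4=4≤26, 2·0+2·4=8≤9, objective 24.
(u,v)=(1,3): 5·1+1·3=8≤26, 2·1+2·3=8≤9, objective 20.
(u,v)=(0,3): 5·0+1·3=3≤26, 2·0+2·3=6≤9, objective 18.
Maximum is 24 at (u,v)=(0,4).

24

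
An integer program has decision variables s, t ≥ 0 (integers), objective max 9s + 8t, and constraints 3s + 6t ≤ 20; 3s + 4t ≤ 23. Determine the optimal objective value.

54

Relaxing integrality, the LP optimum is 60.00 at (s,t) = (6.67, 0), which is not an integer point.
(s,t)=(6,0): 3·6+6·0=18≤20, 3·6+4·0=18≤23, objective 54.
(s,t)=(5,0): 3·5+6·0=15≤20, 3·5+4·0=15≤23, objective 45.
No feasible integer point exceeds 54.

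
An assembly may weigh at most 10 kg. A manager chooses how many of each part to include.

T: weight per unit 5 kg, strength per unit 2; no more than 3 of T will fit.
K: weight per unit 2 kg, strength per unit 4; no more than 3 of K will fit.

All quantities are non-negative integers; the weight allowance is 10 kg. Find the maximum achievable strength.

K has the best ratio (4/2); taking only K gives at most 3×4 = 12 (stopped by the supply cap of 3).
Optimal: 3×K: weight 6 ≤ 10, strength 3·4 = 12.

12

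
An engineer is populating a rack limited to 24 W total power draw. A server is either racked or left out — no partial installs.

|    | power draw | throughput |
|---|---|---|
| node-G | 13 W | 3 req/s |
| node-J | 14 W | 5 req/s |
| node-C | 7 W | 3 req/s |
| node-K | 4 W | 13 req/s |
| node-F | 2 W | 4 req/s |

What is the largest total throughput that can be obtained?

node-C + node-K + node-F: power draw 7 + 4 + 2 = 13 ≤ 24, throughput 3 + 13 + 4 = 20.
node-G + node-K + node-F: power draw 13 + 4 + 2 = 19 ≤ 24, throughput 3 + 13 + 4 = 20.
node-J + node-K + node-F: power draw 14 + 4 + 2 = 20 ≤ 24, throughput 5 + 13 + 4 = 22.
Best is node-J, node-K, and node-F with total throughput 22.

22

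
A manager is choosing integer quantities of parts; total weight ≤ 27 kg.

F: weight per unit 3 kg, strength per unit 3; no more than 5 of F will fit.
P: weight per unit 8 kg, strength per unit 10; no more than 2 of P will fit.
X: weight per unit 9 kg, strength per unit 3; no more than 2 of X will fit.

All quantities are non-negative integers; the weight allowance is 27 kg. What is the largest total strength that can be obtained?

29

P has the best ratio (10/8); taking only P gives at most 2×10 = 20 (stopped by the supply cap of 2).
Mixing does better — 3×F and 2×P: weight 25 ≤ 27, strength 3·3 + 2·10 = 29.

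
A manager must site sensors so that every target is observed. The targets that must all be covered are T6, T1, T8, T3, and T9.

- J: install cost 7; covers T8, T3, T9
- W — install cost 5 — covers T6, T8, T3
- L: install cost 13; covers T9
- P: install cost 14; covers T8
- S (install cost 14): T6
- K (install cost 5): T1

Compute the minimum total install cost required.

Choose J, W, and K: together they cover T6, T1, T8, T3, T9 — every target.
Total install cost: 7 + 5 + 5 = 17.
No cover costs less than 17.

17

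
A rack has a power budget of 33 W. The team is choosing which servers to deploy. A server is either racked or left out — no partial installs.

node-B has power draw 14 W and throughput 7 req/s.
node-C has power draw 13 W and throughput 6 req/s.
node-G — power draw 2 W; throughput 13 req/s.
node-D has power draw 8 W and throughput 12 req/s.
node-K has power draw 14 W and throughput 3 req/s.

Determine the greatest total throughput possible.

32

This is a 0-1 knapsack instance.
Take node-B, node-G, and node-D: power draw 14 + 2 + 8 = 24 ≤ 33, throughput 7 + 13 + 12 = 32.
No other feasible combination does better.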